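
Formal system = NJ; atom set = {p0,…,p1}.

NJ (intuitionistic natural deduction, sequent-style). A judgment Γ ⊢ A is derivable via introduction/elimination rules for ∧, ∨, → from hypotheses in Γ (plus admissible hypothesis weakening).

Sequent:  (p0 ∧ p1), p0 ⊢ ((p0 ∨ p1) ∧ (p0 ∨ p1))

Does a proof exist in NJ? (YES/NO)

Proof tree:
[∧I] (p0 ∧ p1), p0 ⊢ ((p0 ∨ p1) ∧ (p0 ∨ p1))
  [∨I₁] p0, (p0 ∧ p1) ⊢ (p0 ∨ p1)
    [Wk] p0, (p0 ∧ p1) ⊢ p0
      [Ax] p0 ⊢ p0
  [∨I₁] p0, (p0 ∧ p1) ⊢ (p0 ∨ p1)
    [Wk] p0, (p0 ∧ p1) ⊢ p0
      [Ax] p0 ⊢ p0

Result: YES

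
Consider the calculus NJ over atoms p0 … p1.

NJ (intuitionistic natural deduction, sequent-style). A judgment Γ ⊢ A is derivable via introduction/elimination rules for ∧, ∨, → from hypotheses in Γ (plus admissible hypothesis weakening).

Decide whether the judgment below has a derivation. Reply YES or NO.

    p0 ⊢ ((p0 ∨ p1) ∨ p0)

Derivation trace:
[∨I₁] p0 ⊢ ((p0 ∨ p1) ∨ p0)
  [∨I₁] p0 ⊢ (p0 ∨ p1)
    [Ax] p0 ⊢ p0

Result: YES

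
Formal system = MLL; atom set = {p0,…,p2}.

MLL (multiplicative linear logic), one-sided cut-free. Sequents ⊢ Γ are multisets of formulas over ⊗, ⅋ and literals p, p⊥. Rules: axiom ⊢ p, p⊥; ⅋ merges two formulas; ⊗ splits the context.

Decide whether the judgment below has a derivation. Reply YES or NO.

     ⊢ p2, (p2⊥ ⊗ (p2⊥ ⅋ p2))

Derivation (root first):
[⊗]  ⊢ p2, (p2⊥ ⊗ (p2⊥ ⅋ p2))
  [Ax]  ⊢ p2, p2⊥
  [⅋]  ⊢ (p2⊥ ⅋ p2)
    [Ax]  ⊢ p2, p2⊥

Result: YES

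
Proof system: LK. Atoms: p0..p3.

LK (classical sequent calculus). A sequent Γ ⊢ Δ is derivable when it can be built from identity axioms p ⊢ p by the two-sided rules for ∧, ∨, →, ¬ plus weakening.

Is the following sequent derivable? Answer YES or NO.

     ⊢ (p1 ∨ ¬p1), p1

Proof tree:
[WR]  ⊢ (p1 ∨ ¬p1), p1
  [∨R]  ⊢ (p1 ∨ ¬p1)
    [¬R]  ⊢ p1, ¬p1
      [Ax] p1 ⊢ p1

Result: YES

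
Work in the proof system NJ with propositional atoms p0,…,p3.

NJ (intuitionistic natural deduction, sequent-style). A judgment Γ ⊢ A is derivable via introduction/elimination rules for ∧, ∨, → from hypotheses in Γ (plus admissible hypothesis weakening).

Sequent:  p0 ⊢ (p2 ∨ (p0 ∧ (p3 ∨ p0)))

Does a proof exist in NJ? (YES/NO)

Derivation (root first):
[∨I₂] p0 ⊢ (p2 ∨ (p0 ∧ (p3 ∨ p0)))
  [∧I] p0 ⊢ (p0 ∧ (p3 ∨ p0))
    [Ax] p0 ⊢ p0
    [∨I₂] p0 ⊢ (p3 ∨ p0)
      [Ax] p0 ⊢ p0

Result: YES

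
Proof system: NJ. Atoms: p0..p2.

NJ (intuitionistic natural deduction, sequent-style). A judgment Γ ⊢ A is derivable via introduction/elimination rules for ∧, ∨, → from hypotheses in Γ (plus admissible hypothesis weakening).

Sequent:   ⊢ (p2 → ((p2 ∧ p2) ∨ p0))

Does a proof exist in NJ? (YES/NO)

Proof tree:
[→I]  ⊢ (p2 → ((p2 ∧ p2) ∨ p0))
  [∨I₁] p2 ⊢ ((p2 ∧ p2) ∨ p0)
    [∧I] p2 ⊢ (p2 ∧ p2)
      [Ax] p2 ⊢ p2
      [Ax] p2 ⊢ p2

Result: YES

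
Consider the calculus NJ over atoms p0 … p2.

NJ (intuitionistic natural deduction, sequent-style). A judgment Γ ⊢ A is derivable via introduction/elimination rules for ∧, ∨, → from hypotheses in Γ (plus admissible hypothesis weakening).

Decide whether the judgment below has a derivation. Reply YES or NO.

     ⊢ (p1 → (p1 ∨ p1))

Derivation (root first):
[→I]  ⊢ (p1 → (p1 ∨ p1))
  [∨I₂] p1 ⊢ (p1 ∨ p1)
    [Ax] p1 ⊢ p1

Result: YES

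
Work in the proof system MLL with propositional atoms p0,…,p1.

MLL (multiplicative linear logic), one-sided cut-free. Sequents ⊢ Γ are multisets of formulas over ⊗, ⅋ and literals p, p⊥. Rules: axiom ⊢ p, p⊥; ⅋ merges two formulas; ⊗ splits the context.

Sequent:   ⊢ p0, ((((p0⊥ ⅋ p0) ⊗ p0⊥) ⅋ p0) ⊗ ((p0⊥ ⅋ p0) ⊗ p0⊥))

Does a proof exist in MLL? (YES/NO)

Derivation (root first):
[⊗]  ⊢ p0, ((((p0⊥ ⅋ p0) ⊗ p0⊥) ⅋ p0) ⊗ ((p0⊥ ⅋ p0) ⊗ p0⊥))
  [⅋]  ⊢ (((p0⊥ ⅋ p0) ⊗ p0⊥) ⅋ p0)
    [⊗]  ⊢ p0, ((p0⊥ ⅋ p0) ⊗ p0⊥)
      [⅋]  ⊢ (p0⊥ ⅋ p0)
        [Ax]  ⊢ p0, p0⊥
      [Ax]  ⊢ p0, p0⊥
  [⊗]  ⊢ p0, ((p0⊥ ⅋ p0) ⊗ p0⊥)
    [⅋]  ⊢ (p0⊥ ⅋ p0)
      [Ax]  ⊢ p0, p0⊥
    [Ax]  ⊢ p0, p0⊥

Result: YES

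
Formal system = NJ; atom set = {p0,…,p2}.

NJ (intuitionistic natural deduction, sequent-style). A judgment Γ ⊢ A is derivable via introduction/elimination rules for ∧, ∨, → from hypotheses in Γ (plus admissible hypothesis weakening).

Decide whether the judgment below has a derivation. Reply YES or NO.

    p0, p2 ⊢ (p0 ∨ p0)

Proof tree:
[Wk] p0, p2 ⊢ (p0 ∨ p0)
  [∨I₁] p0 ⊢ (p0 ∨ p0)
    [Ax] p0 ⊢ p0

Result: YES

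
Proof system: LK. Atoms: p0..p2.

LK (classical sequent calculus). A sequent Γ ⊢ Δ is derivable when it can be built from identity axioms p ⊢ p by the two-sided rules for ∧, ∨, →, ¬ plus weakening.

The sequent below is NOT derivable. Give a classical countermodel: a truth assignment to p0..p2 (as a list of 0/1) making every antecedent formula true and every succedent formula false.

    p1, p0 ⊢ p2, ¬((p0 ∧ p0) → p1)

Truth-table refutation:
  v=000: Γ:[p1=F, p0=F] Δ:[p2=F, ¬((p0 ∧ p0) → p1)=F] refutes=False
  v=001: Γ:[p1=F, p0=F] Δ:[p2=T, ¬((p0 ∧ p0) → p1)=F] refutes=False
  v=010: Γ:[p1=T, p0=F] Δ:[p2=F, ¬((p0 ∧ p0) → p1)=F] refutes=False
  v=011: Γ:[p1=T, p0=F] Δ:[p2=T, ¬((p0 ∧ p0) → p1)=F] refutes=False
  v=100: Γ:[p1=F, p0=T] Δ:[p2=F, ¬((p0 ∧ p0) → p1)=T] refutes=False
  v=101: Γ:[p1=F, p0=T] Δ:[p2=T, ¬((p0 ∧ p0) → p1)=T] refutes=False
  v=110: Γ:[p1=T, p0=T] Δ:[p2=F, ¬((p0 ∧ p0) → p1)=F] refutes=True  ← countermodel

Result: [1, 1, 0]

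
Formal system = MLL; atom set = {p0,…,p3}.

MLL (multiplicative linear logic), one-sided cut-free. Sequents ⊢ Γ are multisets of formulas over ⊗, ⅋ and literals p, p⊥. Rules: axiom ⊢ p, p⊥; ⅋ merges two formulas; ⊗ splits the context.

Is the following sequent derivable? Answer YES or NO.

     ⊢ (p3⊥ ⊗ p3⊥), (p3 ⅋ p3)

Derivation trace:
[⅋]  ⊢ (p3⊥ ⊗ p3⊥), (p3 ⅋ p3)
  [⊗]  ⊢ p3, p3, (p3⊥ ⊗ p3⊥)
    [Ax]  ⊢ p3, p3⊥
    [Ax]  ⊢ p3, p3⊥

Result: YES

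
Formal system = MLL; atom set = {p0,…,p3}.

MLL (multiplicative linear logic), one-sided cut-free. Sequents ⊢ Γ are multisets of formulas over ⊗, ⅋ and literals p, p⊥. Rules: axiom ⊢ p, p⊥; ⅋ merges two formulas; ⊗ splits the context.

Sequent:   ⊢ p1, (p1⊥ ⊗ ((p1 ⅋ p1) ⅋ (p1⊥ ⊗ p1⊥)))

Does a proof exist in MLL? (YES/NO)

Proof tree:
[⊗]  ⊢ p1, (p1⊥ ⊗ ((p1 ⅋ p1) ⅋ (p1⊥ ⊗ p1⊥)))
  [Ax]  ⊢ p1, p1⊥
  [⅋]  ⊢ ((p1 ⅋ p1) ⅋ (p1⊥ ⊗ p1⊥))
    [⅋]  ⊢ (p1⊥ ⊗ p1⊥), (p1 ⅋ p1)
      [⊗]  ⊢ p1, p1, (p1⊥ ⊗ p1⊥)
        [Ax]  ⊢ p1, p1⊥
        [Ax]  ⊢ p1, p1⊥

Result: YES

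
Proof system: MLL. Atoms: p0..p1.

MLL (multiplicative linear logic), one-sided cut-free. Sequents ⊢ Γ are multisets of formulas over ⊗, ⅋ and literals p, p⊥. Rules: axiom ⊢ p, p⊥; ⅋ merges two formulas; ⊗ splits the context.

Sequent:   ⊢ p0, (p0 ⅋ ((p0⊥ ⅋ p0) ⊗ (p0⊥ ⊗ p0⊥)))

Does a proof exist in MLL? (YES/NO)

Derivation trace:
[⅋]  ⊢ p0, (p0 ⅋ ((p0⊥ ⅋ p0) ⊗ (p0⊥ ⊗ p0⊥)))
  [⊗]  ⊢ p0, p0, ((p0⊥ ⅋ p0) ⊗ (p0⊥ ⊗ p0⊥))
    [⅋]  ⊢ (p0⊥ ⅋ p0)
      [Ax]  ⊢ p0, p0⊥
    [⊗]  ⊢ p0, p0, (p0⊥ ⊗ p0⊥)
      [Ax]  ⊢ p0, p0⊥
      [Ax]  ⊢ p0, p0⊥

Result: YES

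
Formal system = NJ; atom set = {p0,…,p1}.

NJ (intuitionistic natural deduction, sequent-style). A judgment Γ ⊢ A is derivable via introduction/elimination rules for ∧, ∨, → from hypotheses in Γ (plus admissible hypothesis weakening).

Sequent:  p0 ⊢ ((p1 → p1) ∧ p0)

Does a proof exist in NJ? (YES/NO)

Proof tree:
[∧I] p0 ⊢ ((p1 → p1) ∧ p0)
  [→I]  ⊢ (p1 → p1)
    [Ax] p1 ⊢ p1
  [Ax] p0 ⊢ p0

Result: YES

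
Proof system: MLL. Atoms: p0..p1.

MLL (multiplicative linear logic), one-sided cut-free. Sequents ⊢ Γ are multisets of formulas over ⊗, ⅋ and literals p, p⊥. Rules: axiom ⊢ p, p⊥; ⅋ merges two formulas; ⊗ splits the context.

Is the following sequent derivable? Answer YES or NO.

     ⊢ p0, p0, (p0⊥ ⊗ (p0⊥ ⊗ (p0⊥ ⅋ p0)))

Proof tree:
[⊗]  ⊢ p0, p0, (p0⊥ ⊗ (p0⊥ ⊗ (p0⊥ ⅋ p0)))
  [Ax]  ⊢ p0, p0⊥
  [⊗]  ⊢ p0, (p0⊥ ⊗ (p0⊥ ⅋ p0))
    [Ax]  ⊢ p0, p0⊥
    [⅋]  ⊢ (p0⊥ ⅋ p0)
      [Ax]  ⊢ p0, p0⊥

Result: YES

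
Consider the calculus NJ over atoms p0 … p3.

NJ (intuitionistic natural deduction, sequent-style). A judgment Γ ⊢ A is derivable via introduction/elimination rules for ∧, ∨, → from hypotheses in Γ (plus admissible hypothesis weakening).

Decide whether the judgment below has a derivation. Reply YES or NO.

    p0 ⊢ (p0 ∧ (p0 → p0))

Derivation trace:
[∧I] p0 ⊢ (p0 ∧ (p0 → p0))
  [Ax] p0 ⊢ p0
  [→I]  ⊢ (p0 → p0)
    [Ax] p0 ⊢ p0

Result: YES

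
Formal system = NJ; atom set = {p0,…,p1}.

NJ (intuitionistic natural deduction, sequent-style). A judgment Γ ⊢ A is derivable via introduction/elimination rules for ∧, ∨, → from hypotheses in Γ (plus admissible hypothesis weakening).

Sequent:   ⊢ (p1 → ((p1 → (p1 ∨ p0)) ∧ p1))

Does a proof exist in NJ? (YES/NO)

Proof tree:
[→I]  ⊢ (p1 → ((p1 → (p1 ∨ p0)) ∧ p1))
  [∧I] p1 ⊢ ((p1 → (p1 ∨ p0)) ∧ p1)
    [→I]  ⊢ (p1 → (p1 ∨ p0))
      [∨I₁] p1 ⊢ (p1 ∨ p0)
        [Ax] p1 ⊢ p1
    [Ax] p1 ⊢ p1

Result: YES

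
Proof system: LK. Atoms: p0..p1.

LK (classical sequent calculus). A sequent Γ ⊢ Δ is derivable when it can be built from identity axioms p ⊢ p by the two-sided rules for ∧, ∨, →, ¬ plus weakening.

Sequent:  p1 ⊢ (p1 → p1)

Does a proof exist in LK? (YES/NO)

Proof tree:
[WL] p1 ⊢ (p1 → p1)
  [→R]  ⊢ (p1 → p1)
    [Ax] p1 ⊢ p1

Result: YES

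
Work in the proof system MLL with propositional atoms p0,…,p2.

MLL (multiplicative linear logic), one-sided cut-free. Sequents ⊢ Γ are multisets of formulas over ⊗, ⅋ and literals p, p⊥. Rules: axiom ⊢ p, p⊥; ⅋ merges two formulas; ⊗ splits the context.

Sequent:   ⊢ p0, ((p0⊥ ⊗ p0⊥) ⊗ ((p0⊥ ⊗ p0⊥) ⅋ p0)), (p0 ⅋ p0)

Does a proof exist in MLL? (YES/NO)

Derivation trace:
[⅋]  ⊢ p0, ((p0⊥ ⊗ p0⊥) ⊗ ((p0⊥ ⊗ p0⊥) ⅋ p0)), (p0 ⅋ p0)
  [⊗]  ⊢ p0, p0, p0, ((p0⊥ ⊗ p0⊥) ⊗ ((p0⊥ ⊗ p0⊥) ⅋ p0))
    [⊗]  ⊢ p0, p0, (p0⊥ ⊗ p0⊥)
      [Ax]  ⊢ p0, p0⊥
      [Ax]  ⊢ p0, p0⊥
    [⅋]  ⊢ p0, ((p0⊥ ⊗ p0⊥) ⅋ p0)
      [⊗]  ⊢ p0, p0, (p0⊥ ⊗ p0⊥)
        [Ax]  ⊢ p0, p0⊥
        [Ax]  ⊢ p0, p0⊥

Result: YES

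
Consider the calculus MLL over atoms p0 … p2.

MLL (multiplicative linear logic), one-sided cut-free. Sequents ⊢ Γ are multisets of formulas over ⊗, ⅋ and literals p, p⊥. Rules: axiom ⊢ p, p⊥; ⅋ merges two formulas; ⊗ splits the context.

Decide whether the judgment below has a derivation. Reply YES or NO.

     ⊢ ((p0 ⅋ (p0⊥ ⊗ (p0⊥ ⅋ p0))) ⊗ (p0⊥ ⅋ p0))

Derivation trace:
[⊗]  ⊢ ((p0 ⅋ (p0⊥ ⊗ (p0⊥ ⅋ p0))) ⊗ (p0⊥ ⅋ p0))
  [⅋]  ⊢ (p0 ⅋ (p0⊥ ⊗ (p0⊥ ⅋ p0)))
    [⊗]  ⊢ p0, (p0⊥ ⊗ (p0⊥ ⅋ p0))
      [Ax]  ⊢ p0, p0⊥
      [⅋]  ⊢ (p0⊥ ⅋ p0)
        [Ax]  ⊢ p0, p0⊥
  [⅋]  ⊢ (p0⊥ ⅋ p0)
    [Ax]  ⊢ p0, p0⊥

Result: YES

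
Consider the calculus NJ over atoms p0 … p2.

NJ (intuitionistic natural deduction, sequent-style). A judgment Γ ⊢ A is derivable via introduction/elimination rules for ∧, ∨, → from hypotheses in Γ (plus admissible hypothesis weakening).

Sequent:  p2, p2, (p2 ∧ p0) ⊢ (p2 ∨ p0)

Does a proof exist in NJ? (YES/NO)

Proof tree:
[Wk] p2, p2, (p2 ∧ p0) ⊢ (p2 ∨ p0)
  [∨I₁] p2, p2 ⊢ (p2 ∨ p0)
    [Wk] p2, p2 ⊢ p2
      [Ax] p2 ⊢ p2

Result: YES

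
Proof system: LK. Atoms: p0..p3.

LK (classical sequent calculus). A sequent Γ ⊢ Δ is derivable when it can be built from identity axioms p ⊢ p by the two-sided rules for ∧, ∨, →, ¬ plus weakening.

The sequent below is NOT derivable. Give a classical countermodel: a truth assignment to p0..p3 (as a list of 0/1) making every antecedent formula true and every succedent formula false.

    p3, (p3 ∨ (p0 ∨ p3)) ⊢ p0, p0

Search for a countermodel by truth-table:
  v=0000: Γ:[p3=F, (p3 ∨ (p0 ∨ p3))=F] Δ:[p0=F, p0=F] refutes=False
  v=0001: Γ:[p3=T, (p3 ∨ (p0 ∨ p3))=T] Δ:[p0=F, p0=F] refutes=True  ← countermodel

Result: [0, 0, 0, 1]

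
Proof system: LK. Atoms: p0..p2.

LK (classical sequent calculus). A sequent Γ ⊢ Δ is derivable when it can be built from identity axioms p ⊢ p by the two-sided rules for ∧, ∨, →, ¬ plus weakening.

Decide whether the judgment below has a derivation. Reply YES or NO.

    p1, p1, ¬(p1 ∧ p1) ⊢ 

Derivation (root first):
[¬L] p1, p1, ¬(p1 ∧ p1) ⊢ 
  [WL] p1, p1 ⊢ (p1 ∧ p1)
    [∧R] p1 ⊢ (p1 ∧ p1)
      [Ax] p1 ⊢ p1
      [Ax] p1 ⊢ p1

Result: YES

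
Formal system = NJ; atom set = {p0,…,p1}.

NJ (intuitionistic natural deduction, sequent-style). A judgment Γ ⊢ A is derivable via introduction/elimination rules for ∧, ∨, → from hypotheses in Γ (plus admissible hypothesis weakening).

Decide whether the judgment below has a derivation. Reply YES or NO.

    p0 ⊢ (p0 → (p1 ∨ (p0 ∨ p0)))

Proof tree:
[→I] p0 ⊢ (p0 → (p1 ∨ (p0 ∨ p0)))
  [Wk] p0, p0 ⊢ (p1 ∨ (p0 ∨ p0))
    [∨I₂] p0 ⊢ (p1 ∨ (p0 ∨ p0))
      [∨I₂] p0 ⊢ (p0 ∨ p0)
        [Ax] p0 ⊢ p0

Result: YES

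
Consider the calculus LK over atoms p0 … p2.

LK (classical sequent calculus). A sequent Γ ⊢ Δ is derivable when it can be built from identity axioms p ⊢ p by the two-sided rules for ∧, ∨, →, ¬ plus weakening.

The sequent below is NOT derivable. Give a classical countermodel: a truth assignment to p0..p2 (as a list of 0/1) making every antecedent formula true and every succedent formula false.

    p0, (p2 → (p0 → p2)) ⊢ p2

Enumerate valuations to refute Γ ⊢ Δ:
  v=000: Γ:[p0=F, (p2 → (p0 → p2))=T] Δ:[p2=F] refutes=False
  v=001: Γ:[p0=F, (p2 → (p0 → p2))=T] Δ:[p2=T] refutes=False
  v=010: Γ:[p0=F, (p2 → (p0 → p2))=T] Δ:[p2=F] refutes=False
  v=011: Γ:[p0=F, (p2 → (p0 → p2))=T] Δ:[p2=T] refutes=False
  v=100: Γ:[p0=T, (p2 → (p0 → p2))=T] Δ:[p2=F] refutes=True  ← countermodel

Result: [1, 0, 0]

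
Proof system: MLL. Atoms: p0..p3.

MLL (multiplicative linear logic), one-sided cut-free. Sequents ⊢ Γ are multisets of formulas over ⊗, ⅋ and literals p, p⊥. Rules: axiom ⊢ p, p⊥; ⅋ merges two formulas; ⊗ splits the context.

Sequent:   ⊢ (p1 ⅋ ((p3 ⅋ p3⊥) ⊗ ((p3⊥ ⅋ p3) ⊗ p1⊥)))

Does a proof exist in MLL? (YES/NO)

Derivation (root first):
[⅋]  ⊢ (p1 ⅋ ((p3 ⅋ p3⊥) ⊗ ((p3⊥ ⅋ p3) ⊗ p1⊥)))
  [⊗]  ⊢ p1, ((p3 ⅋ p3⊥) ⊗ ((p3⊥ ⅋ p3) ⊗ p1⊥))
    [⅋]  ⊢ (p3 ⅋ p3⊥)
      [Ax]  ⊢ p3, p3⊥
    [⊗]  ⊢ p1, ((p3⊥ ⅋ p3) ⊗ p1⊥)
      [⅋]  ⊢ (p3⊥ ⅋ p3)
        [Ax]  ⊢ p3, p3⊥
      [Ax]  ⊢ p1, p1⊥

Result: YES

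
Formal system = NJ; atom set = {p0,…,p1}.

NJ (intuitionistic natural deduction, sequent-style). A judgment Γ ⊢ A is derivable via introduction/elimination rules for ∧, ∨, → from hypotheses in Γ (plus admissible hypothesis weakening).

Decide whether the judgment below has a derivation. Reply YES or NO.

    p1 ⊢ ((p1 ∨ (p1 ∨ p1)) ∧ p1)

Proof tree:
[∧I] p1 ⊢ ((p1 ∨ (p1 ∨ p1)) ∧ p1)
  [∨I₂] p1 ⊢ (p1 ∨ (p1 ∨ p1))
    [∨I₁] p1 ⊢ (p1 ∨ p1)
      [Ax] p1 ⊢ p1
  [Ax] p1 ⊢ p1

Result: YES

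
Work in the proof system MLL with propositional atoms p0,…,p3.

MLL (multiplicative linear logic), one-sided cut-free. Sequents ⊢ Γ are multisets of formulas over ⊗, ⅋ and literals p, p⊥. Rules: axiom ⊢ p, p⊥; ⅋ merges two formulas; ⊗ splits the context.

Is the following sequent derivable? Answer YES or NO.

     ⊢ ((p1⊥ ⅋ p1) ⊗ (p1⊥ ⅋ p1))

Proof tree:
[⊗]  ⊢ ((p1⊥ ⅋ p1) ⊗ (p1⊥ ⅋ p1))
  [⅋]  ⊢ (p1⊥ ⅋ p1)
    [Ax]  ⊢ p1, p1⊥
  [⅋]  ⊢ (p1⊥ ⅋ p1)
    [Ax]  ⊢ p1, p1⊥

Result: YES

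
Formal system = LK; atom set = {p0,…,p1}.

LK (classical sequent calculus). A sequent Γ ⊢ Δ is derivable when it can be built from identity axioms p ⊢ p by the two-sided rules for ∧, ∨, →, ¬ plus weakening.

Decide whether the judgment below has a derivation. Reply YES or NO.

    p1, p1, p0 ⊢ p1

Derivation trace:
[WL] p1, p1, p0 ⊢ p1
  [WL] p1, p1 ⊢ p1
    [Ax] p1 ⊢ p1

Result: YES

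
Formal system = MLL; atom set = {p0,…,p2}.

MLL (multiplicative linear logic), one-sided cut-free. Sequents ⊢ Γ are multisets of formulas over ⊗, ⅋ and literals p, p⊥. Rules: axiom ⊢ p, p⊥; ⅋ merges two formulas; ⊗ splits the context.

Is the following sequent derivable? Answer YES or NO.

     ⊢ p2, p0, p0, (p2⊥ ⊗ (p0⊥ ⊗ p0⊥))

Proof tree:
[⊗]  ⊢ p2, p0, p0, (p2⊥ ⊗ (p0⊥ ⊗ p0⊥))
  [Ax]  ⊢ p2, p2⊥
  [⊗]  ⊢ p0, p0, (p0⊥ ⊗ p0⊥)
    [Ax]  ⊢ p0, p0⊥
    [Ax]  ⊢ p0, p0⊥

Result: YES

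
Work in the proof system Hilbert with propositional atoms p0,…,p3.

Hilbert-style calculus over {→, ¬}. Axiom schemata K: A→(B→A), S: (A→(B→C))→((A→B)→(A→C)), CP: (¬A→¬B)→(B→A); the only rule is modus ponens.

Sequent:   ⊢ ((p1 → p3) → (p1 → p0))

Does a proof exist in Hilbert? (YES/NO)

Enumerate valuations to refute Γ ⊢ Δ:
  v=0000: Γ:[] Δ:[((p1 → p3) → (p1 → p0))=T] refutes=False
  v=0001: Γ:[] Δ:[((p1 → p3) → (p1 → p0))=T] refutes=False
  v=0010: Γ:[] Δ:[((p1 → p3) → (p1 → p0))=T] refutes=False
  v=0011: Γ:[] Δ:[((p1 → p3) → (p1 → p0))=T] refutes=False
  v=0100: Γ:[] Δ:[((p1 → p3) → (p1 → p0))=T] refutes=False
  v=0101: Γ:[] Δ:[((p1 → p3) → (p1 → p0))=F] refutes=True  ← countermodel

Result: NO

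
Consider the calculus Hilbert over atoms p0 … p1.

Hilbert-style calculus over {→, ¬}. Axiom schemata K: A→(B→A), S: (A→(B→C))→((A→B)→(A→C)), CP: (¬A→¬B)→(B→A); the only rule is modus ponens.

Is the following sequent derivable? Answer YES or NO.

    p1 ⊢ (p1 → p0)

Enumerate valuations to refute Γ ⊢ Δ:
  v=00: Γ:[p1=F] Δ:[(p1 → p0)=T] refutes=False
  v=01: Γ:[p1=T] Δ:[(p1 → p0)=F] refutes=True  ← countermodel

Result: NO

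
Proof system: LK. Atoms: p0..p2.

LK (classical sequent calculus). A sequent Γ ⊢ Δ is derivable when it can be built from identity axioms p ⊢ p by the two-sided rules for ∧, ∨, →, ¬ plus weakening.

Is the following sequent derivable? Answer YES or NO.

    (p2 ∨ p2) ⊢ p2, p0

Proof tree:
[∨L] (p2 ∨ p2) ⊢ p2, p0
  [Ax] p2 ⊢ p2
  [WR] p2 ⊢ p2, p0
    [Ax] p2 ⊢ p2

Result: YES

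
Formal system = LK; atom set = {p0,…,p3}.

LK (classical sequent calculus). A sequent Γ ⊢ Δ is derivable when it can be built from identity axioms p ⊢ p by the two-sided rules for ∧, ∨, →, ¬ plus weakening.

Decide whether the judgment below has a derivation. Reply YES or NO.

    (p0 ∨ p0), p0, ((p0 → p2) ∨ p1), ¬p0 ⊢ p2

Derivation trace:
[¬L] (p0 ∨ p0), p0, ((p0 → p2) ∨ p1), ¬p0 ⊢ p2
  [∨L] (p0 ∨ p0), p0, ((p0 → p2) ∨ p1) ⊢ p2, p0
    [→L] p0, (p0 → p2) ⊢ p2
      [Ax] p0 ⊢ p0
      [Ax] p2 ⊢ p2
    [WL] (p0 ∨ p0), p1 ⊢ p0
      [∨L] (p0 ∨ p0) ⊢ p0
        [Ax] p0 ⊢ p0
        [Ax] p0 ⊢ p0

Result: YES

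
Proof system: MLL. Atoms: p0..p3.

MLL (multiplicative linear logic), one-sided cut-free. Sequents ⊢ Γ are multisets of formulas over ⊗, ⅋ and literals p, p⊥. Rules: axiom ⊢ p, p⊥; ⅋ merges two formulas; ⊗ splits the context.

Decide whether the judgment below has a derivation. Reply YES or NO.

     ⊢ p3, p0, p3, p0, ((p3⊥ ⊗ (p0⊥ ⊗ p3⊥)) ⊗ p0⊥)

Derivation (root first):
[⊗]  ⊢ p3, p0, p3, p0, ((p3⊥ ⊗ (p0⊥ ⊗ p3⊥)) ⊗ p0⊥)
  [⊗]  ⊢ p3, p0, p3, (p3⊥ ⊗ (p0⊥ ⊗ p3⊥))
    [Ax]  ⊢ p3, p3⊥
    [⊗]  ⊢ p0, p3, (p0⊥ ⊗ p3⊥)
      [Ax]  ⊢ p0, p0⊥
      [Ax]  ⊢ p3, p3⊥
  [Ax]  ⊢ p0, p0⊥

Result: YES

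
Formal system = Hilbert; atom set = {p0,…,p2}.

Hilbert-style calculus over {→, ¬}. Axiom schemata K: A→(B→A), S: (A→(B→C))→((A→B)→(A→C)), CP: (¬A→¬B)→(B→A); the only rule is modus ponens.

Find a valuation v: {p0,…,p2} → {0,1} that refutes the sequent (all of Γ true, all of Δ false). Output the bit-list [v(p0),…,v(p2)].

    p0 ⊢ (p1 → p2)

Search for a countermodel by truth-table:
  v=000: Γ:[p0=F] Δ:[(p1 → p2)=T] refutes=False
  v=001: Γ:[p0=F] Δ:[(p1 → p2)=T] refutes=False
  v=010: Γ:[p0=F] Δ:[(p1 → p2)=F] refutes=False
  v=011: Γ:[p0=F] Δ:[(p1 → p2)=T] refutes=False
  v=100: Γ:[p0=T] Δ:[(p1 → p2)=T] refutes=False
  v=101: Γ:[p0=T] Δ:[(p1 → p2)=T] refutes=False
  v=110: Γ:[p0=T] Δ:[(p1 → p2)=F] refutes=True  ← countermodel

Result: [1, 1, 0]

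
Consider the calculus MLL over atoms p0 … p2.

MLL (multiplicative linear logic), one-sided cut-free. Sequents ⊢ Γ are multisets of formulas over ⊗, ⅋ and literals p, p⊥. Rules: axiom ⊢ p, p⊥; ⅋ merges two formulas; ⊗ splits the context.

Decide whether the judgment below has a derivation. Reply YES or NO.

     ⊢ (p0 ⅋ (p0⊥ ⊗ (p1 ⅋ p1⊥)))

Derivation (root first):
[⅋]  ⊢ (p0 ⅋ (p0⊥ ⊗ (p1 ⅋ p1⊥)))
  [⊗]  ⊢ p0, (p0⊥ ⊗ (p1 ⅋ p1⊥))
    [Ax]  ⊢ p0, p0⊥
    [⅋]  ⊢ (p1 ⅋ p1⊥)
      [Ax]  ⊢ p1, p1⊥

Result: YES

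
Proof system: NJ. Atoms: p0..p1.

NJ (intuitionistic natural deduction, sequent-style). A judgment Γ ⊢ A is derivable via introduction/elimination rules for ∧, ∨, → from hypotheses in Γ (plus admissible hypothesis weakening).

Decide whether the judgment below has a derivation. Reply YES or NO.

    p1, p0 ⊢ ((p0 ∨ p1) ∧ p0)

Derivation trace:
[∧I] p1, p0 ⊢ ((p0 ∨ p1) ∧ p0)
  [∨I₂] p1, p1 ⊢ (p0 ∨ p1)
    [Wk] p1, p1 ⊢ p1
      [Ax] p1 ⊢ p1
  [Ax] p0 ⊢ p0

Result: YES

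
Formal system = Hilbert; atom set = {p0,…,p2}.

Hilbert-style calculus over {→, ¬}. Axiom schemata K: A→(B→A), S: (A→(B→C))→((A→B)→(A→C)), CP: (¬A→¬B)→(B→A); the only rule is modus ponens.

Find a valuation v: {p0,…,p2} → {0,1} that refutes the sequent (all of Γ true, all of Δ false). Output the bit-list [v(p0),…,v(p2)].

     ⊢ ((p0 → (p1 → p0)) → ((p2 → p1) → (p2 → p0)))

Truth-table refutation:
  v=000: Γ:[] Δ:[((p0 → (p1 → p0)) → ((p2 → p1) → (p2 → p0)))=T] refutes=False
  v=001: Γ:[] Δ:[((p0 → (p1 → p0)) → ((p2 → p1) → (p2 → p0)))=T] refutes=False
  v=010: Γ:[] Δ:[((p0 → (p1 → p0)) → ((p2 → p1) → (p2 → p0)))=T] refutes=False
  v=011: Γ:[] Δ:[((p0 → (p1 → p0)) → ((p2 → p1) → (p2 → p0)))=F] refutes=True  ← countermodel

Result: [0, 1, 1]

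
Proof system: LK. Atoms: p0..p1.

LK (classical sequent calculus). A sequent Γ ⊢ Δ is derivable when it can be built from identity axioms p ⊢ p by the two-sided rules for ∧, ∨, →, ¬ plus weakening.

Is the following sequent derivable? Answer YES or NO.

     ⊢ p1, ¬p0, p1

Search for a countermodel by truth-table:
  v=00: Γ:[] Δ:[p1=F, ¬p0=T, p1=F] refutes=False
  v=01: Γ:[] Δ:[p1=T, ¬p0=T, p1=T] refutes=False
  v=10: Γ:[] Δ:[p1=F, ¬p0=F, p1=F] refutes=True  ← countermodel

Result: NO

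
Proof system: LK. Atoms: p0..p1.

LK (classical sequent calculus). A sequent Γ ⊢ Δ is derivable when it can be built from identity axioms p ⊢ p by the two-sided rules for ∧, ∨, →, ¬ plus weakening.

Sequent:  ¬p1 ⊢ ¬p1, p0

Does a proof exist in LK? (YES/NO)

Proof tree:
[¬L] ¬p1 ⊢ ¬p1, p0
  [WR]  ⊢ p1, ¬p1, p0
    [¬R]  ⊢ p1, ¬p1
      [Ax] p1 ⊢ p1

Result: YES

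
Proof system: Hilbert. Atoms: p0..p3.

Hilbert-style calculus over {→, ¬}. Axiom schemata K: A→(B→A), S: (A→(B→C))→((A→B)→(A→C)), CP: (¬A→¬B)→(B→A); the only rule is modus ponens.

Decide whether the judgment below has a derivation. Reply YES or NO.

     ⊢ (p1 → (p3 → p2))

Truth-table refutation:
  v=0000: Γ:[] Δ:[(p1 → (p3 → p2))=T] refutes=False
  v=0001: Γ:[] Δ:[(p1 → (p3 → p2))=T] refutes=False
  v=0010: Γ:[] Δ:[(p1 → (p3 → p2))=T] refutes=False
  v=0011: Γ:[] Δ:[(p1 → (p3 → p2))=T] refutes=False
  v=0100: Γ:[] Δ:[(p1 → (p3 → p2))=T] refutes=False
  v=0101: Γ:[] Δ:[(p1 → (p3 → p2))=F] refutes=True  ← countermodel

Result: NO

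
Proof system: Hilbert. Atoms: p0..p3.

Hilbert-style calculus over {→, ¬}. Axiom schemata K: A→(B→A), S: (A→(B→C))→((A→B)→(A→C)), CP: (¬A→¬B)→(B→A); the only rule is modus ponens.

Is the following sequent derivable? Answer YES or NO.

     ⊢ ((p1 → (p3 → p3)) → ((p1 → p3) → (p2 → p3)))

Truth-table refutation:
  v=0000: Γ:[] Δ:[((p1 → (p3 → p3)) → ((p1 → p3) → (p2 → p3)))=T] refutes=False
  v=0001: Γ:[] Δ:[((p1 → (p3 → p3)) → ((p1 → p3) → (p2 → p3)))=T] refutes=False
  v=0010: Γ:[] Δ:[((p1 → (p3 → p3)) → ((p1 → p3) → (p2 → p3)))=F] refutes=True  ← countermodel

Result: NO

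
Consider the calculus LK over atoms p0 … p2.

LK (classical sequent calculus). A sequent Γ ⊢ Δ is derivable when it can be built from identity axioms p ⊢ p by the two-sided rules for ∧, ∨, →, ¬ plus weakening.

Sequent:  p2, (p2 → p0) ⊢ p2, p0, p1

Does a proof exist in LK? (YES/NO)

Derivation (root first):
[WR] p2, (p2 → p0) ⊢ p2, p0, p1
  [→L] p2, (p2 → p0) ⊢ p2, p0
    [WR] p2 ⊢ p2, p2
      [Ax] p2 ⊢ p2
    [Ax] p0 ⊢ p0

Result: YES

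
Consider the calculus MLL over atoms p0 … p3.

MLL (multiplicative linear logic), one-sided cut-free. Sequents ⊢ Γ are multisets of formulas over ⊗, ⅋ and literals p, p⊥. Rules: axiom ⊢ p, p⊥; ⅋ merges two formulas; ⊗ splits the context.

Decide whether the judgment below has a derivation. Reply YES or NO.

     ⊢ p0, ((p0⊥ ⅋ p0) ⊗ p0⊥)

Derivation (root first):
[⊗]  ⊢ p0, ((p0⊥ ⅋ p0) ⊗ p0⊥)
  [⅋]  ⊢ (p0⊥ ⅋ p0)
    [Ax]  ⊢ p0, p0⊥
  [Ax]  ⊢ p0, p0⊥

Result: YES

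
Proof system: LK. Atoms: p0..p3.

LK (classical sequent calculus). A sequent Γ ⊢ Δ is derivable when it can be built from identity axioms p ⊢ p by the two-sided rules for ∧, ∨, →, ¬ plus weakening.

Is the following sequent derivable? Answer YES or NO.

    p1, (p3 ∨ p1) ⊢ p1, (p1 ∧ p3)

Derivation trace:
[∨L] p1, (p3 ∨ p1) ⊢ p1, (p1 ∧ p3)
  [∧R] p1, p3 ⊢ (p1 ∧ p3)
    [Ax] p1 ⊢ p1
    [Ax] p3 ⊢ p3
  [Ax] p1 ⊢ p1

Result: YES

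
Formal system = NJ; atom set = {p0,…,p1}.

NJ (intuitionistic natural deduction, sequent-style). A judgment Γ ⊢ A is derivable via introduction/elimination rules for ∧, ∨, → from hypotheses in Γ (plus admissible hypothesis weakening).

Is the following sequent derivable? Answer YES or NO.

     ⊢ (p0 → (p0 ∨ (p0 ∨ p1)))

Derivation trace:
[→I]  ⊢ (p0 → (p0 ∨ (p0 ∨ p1)))
  [∨I₂] p0 ⊢ (p0 ∨ (p0 ∨ p1))
    [∨I₁] p0 ⊢ (p0 ∨ p1)
      [Ax] p0 ⊢ p0

Result: YES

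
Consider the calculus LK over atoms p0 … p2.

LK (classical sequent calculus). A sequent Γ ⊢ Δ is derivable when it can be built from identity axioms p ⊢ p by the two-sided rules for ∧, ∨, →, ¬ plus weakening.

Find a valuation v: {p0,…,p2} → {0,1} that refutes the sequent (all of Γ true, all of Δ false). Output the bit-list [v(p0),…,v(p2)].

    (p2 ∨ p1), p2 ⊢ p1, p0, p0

Search for a countermodel by truth-table:
  v=000: Γ:[(p2 ∨ p1)=F, p2=F] Δ:[p1=F, p0=F, p0=F] refutes=False
  v=001: Γ:[(p2 ∨ p1)=T, p2=T] Δ:[p1=F, p0=F, p0=F] refutes=True  ← countermodel

Result: [0, 0, 1]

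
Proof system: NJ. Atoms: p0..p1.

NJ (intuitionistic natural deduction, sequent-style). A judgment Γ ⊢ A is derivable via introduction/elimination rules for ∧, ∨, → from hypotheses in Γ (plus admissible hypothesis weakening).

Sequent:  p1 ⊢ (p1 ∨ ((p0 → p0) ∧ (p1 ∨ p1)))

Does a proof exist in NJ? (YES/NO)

Derivation trace:
[∨I₂] p1 ⊢ (p1 ∨ ((p0 → p0) ∧ (p1 ∨ p1)))
  [∧I] p1 ⊢ ((p0 → p0) ∧ (p1 ∨ p1))
    [→I]  ⊢ (p0 → p0)
      [Ax] p0 ⊢ p0
    [∨I₁] p1 ⊢ (p1 ∨ p1)
      [Ax] p1 ⊢ p1

Result: YES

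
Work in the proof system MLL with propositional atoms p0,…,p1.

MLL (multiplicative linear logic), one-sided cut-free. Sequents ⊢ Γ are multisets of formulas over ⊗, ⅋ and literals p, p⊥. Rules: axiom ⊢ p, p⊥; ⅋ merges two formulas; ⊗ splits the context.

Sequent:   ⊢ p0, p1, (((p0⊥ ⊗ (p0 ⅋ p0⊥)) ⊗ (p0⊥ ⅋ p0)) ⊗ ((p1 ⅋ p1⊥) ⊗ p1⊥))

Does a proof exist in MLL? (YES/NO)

Derivation trace:
[⊗]  ⊢ p0, p1, (((p0⊥ ⊗ (p0 ⅋ p0⊥)) ⊗ (p0⊥ ⅋ p0)) ⊗ ((p1 ⅋ p1⊥) ⊗ p1⊥))
  [⊗]  ⊢ p0, ((p0⊥ ⊗ (p0 ⅋ p0⊥)) ⊗ (p0⊥ ⅋ p0))
    [⊗]  ⊢ p0, (p0⊥ ⊗ (p0 ⅋ p0⊥))
      [Ax]  ⊢ p0, p0⊥
      [⅋]  ⊢ (p0 ⅋ p0⊥)
        [Ax]  ⊢ p0, p0⊥
    [⅋]  ⊢ (p0⊥ ⅋ p0)
      [Ax]  ⊢ p0, p0⊥
  [⊗]  ⊢ p1, ((p1 ⅋ p1⊥) ⊗ p1⊥)
    [⅋]  ⊢ (p1 ⅋ p1⊥)
      [Ax]  ⊢ p1, p1⊥
    [Ax]  ⊢ p1, p1⊥

Result: YES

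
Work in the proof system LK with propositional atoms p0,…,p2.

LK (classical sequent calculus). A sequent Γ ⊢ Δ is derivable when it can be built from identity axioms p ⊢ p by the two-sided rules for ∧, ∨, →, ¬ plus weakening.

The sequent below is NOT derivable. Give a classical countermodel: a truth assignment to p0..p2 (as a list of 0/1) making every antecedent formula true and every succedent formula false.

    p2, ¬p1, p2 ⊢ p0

Enumerate valuations to refute Γ ⊢ Δ:
  v=000: Γ:[p2=F, ¬p1=T, p2=F] Δ:[p0=F] refutes=False
  v=001: Γ:[p2=T, ¬p1=T, p2=T] Δ:[p0=F] refutes=True  ← countermodel

Result: [0, 0, 1]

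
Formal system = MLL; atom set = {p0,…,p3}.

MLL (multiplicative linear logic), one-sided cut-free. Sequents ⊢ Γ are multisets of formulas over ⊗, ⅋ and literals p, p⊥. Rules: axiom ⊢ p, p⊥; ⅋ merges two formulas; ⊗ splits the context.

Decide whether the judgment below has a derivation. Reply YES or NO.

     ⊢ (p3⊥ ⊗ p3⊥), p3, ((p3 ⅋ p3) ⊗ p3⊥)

Proof tree:
[⊗]  ⊢ (p3⊥ ⊗ p3⊥), p3, ((p3 ⅋ p3) ⊗ p3⊥)
  [⅋]  ⊢ (p3⊥ ⊗ p3⊥), (p3 ⅋ p3)
    [⊗]  ⊢ p3, p3, (p3⊥ ⊗ p3⊥)
      [Ax]  ⊢ p3, p3⊥
      [Ax]  ⊢ p3, p3⊥
  [Ax]  ⊢ p3, p3⊥

Result: YES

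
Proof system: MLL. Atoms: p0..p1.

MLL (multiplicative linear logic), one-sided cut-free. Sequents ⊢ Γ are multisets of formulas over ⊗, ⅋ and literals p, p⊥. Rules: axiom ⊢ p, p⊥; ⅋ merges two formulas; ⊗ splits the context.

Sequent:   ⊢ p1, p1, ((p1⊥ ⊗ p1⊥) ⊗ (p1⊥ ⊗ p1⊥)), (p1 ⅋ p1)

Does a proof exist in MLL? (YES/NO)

Derivation (root first):
[⅋]  ⊢ p1, p1, ((p1⊥ ⊗ p1⊥) ⊗ (p1⊥ ⊗ p1⊥)), (p1 ⅋ p1)
  [⊗]  ⊢ p1, p1, p1, p1, ((p1⊥ ⊗ p1⊥) ⊗ (p1⊥ ⊗ p1⊥))
    [⊗]  ⊢ p1, p1, (p1⊥ ⊗ p1⊥)
      [Ax]  ⊢ p1, p1⊥
      [Ax]  ⊢ p1, p1⊥
    [⊗]  ⊢ p1, p1, (p1⊥ ⊗ p1⊥)
      [Ax]  ⊢ p1, p1⊥
      [Ax]  ⊢ p1, p1⊥

Result: YES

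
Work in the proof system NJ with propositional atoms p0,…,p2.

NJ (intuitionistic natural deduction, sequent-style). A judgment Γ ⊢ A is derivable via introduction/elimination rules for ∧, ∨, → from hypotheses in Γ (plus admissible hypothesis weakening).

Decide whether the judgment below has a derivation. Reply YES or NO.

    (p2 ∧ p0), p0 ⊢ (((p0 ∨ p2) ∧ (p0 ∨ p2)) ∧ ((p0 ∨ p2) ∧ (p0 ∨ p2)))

Derivation (root first):
[∧I] (p2 ∧ p0), p0 ⊢ (((p0 ∨ p2) ∧ (p0 ∨ p2)) ∧ ((p0 ∨ p2) ∧ (p0 ∨ p2)))
  [∧I] p0 ⊢ ((p0 ∨ p2) ∧ (p0 ∨ p2))
    [∨I₁] p0 ⊢ (p0 ∨ p2)
      [Ax] p0 ⊢ p0
    [∨I₁] p0 ⊢ (p0 ∨ p2)
      [Ax] p0 ⊢ p0
  [Wk] p0, (p2 ∧ p0) ⊢ ((p0 ∨ p2) ∧ (p0 ∨ p2))
    [∧I] p0 ⊢ ((p0 ∨ p2) ∧ (p0 ∨ p2))
      [∨I₁] p0 ⊢ (p0 ∨ p2)
        [Ax] p0 ⊢ p0
      [∨I₁] p0 ⊢ (p0 ∨ p2)
        [Ax] p0 ⊢ p0

Result: YES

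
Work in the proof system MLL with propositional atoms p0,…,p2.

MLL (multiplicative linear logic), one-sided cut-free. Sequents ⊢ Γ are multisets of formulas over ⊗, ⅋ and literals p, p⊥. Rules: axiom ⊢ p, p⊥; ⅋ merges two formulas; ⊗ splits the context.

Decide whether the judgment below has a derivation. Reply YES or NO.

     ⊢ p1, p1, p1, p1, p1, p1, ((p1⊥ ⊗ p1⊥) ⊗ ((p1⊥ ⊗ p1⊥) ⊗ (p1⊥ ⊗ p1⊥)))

Derivation (root first):
[⊗]  ⊢ p1, p1, p1, p1, p1, p1, ((p1⊥ ⊗ p1⊥) ⊗ ((p1⊥ ⊗ p1⊥) ⊗ (p1⊥ ⊗ p1⊥)))
  [⊗]  ⊢ p1, p1, (p1⊥ ⊗ p1⊥)
    [Ax]  ⊢ p1, p1⊥
    [Ax]  ⊢ p1, p1⊥
  [⊗]  ⊢ p1, p1, p1, p1, ((p1⊥ ⊗ p1⊥) ⊗ (p1⊥ ⊗ p1⊥))
    [⊗]  ⊢ p1, p1, (p1⊥ ⊗ p1⊥)
      [Ax]  ⊢ p1, p1⊥
      [Ax]  ⊢ p1, p1⊥
    [⊗]  ⊢ p1, p1, (p1⊥ ⊗ p1⊥)
      [Ax]  ⊢ p1, p1⊥
      [Ax]  ⊢ p1, p1⊥

Result: YES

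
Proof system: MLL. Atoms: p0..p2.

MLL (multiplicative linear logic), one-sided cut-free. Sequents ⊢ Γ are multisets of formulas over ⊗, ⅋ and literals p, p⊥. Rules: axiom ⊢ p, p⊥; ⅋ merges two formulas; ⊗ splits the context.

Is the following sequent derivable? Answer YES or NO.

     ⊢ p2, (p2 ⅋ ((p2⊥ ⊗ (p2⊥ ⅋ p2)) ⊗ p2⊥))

Proof tree:
[⅋]  ⊢ p2, (p2 ⅋ ((p2⊥ ⊗ (p2⊥ ⅋ p2)) ⊗ p2⊥))
  [⊗]  ⊢ p2, p2, ((p2⊥ ⊗ (p2⊥ ⅋ p2)) ⊗ p2⊥)
    [⊗]  ⊢ p2, (p2⊥ ⊗ (p2⊥ ⅋ p2))
      [Ax]  ⊢ p2, p2⊥
      [⅋]  ⊢ (p2⊥ ⅋ p2)
        [Ax]  ⊢ p2, p2⊥
    [Ax]  ⊢ p2, p2⊥

Result: YES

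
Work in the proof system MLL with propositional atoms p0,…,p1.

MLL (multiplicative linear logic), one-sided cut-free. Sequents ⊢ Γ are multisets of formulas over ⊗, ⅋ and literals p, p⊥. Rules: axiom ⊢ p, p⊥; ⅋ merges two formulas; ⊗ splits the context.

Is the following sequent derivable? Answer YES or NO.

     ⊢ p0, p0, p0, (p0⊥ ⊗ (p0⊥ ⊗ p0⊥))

Proof tree:
[⊗]  ⊢ p0, p0, p0, (p0⊥ ⊗ (p0⊥ ⊗ p0⊥))
  [Ax]  ⊢ p0, p0⊥
  [⊗]  ⊢ p0, p0, (p0⊥ ⊗ p0⊥)
    [Ax]  ⊢ p0, p0⊥
    [Ax]  ⊢ p0, p0⊥

Result: YES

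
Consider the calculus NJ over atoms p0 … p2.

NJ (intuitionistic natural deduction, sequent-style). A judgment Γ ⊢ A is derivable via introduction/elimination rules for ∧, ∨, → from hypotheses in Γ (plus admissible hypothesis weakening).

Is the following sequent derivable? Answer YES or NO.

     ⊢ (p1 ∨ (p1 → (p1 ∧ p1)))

Proof tree:
[∨I₂]  ⊢ (p1 ∨ (p1 → (p1 ∧ p1)))
  [→I]  ⊢ (p1 → (p1 ∧ p1))
    [∧I] p1 ⊢ (p1 ∧ p1)
      [Ax] p1 ⊢ p1
      [Ax] p1 ⊢ p1

Result: YES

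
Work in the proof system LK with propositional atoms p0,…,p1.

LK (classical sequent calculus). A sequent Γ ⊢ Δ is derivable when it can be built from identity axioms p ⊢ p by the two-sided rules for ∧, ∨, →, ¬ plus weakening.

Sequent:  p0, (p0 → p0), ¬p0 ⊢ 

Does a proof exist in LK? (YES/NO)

Derivation trace:
[¬L] p0, (p0 → p0), ¬p0 ⊢ 
  [→L] p0, (p0 → p0) ⊢ p0
    [Ax] p0 ⊢ p0
    [Ax] p0 ⊢ p0

Result: YES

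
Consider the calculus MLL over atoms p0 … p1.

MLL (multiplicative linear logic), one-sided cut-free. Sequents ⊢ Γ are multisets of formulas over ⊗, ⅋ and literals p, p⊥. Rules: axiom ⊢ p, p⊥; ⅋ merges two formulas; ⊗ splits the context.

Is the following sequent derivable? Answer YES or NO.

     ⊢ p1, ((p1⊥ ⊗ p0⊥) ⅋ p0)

Proof tree:
[⅋]  ⊢ p1, ((p1⊥ ⊗ p0⊥) ⅋ p0)
  [⊗]  ⊢ p1, p0, (p1⊥ ⊗ p0⊥)
    [Ax]  ⊢ p1, p1⊥
    [Ax]  ⊢ p0, p0⊥

Result: YES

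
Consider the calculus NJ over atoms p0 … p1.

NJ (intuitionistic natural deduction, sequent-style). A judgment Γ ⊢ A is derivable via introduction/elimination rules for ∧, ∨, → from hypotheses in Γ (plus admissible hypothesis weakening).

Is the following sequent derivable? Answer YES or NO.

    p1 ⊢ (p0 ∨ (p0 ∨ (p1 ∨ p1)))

Derivation (root first):
[∨I₂] p1 ⊢ (p0 ∨ (p0 ∨ (p1 ∨ p1)))
  [∨I₂] p1 ⊢ (p0 ∨ (p1 ∨ p1))
    [∨I₂] p1 ⊢ (p1 ∨ p1)
      [Ax] p1 ⊢ p1

Result: YES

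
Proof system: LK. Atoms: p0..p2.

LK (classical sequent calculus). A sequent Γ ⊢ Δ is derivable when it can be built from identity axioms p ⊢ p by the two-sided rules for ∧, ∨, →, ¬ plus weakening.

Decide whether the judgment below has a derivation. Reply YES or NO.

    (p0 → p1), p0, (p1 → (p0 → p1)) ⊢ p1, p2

Derivation (root first):
[WR] (p0 → p1), p0, (p1 → (p0 → p1)) ⊢ p1, p2
  [→L] (p0 → p1), p0, (p1 → (p0 → p1)) ⊢ p1
    [WR] p0, (p0 → p1) ⊢ p1, p1
      [→L] p0, (p0 → p1) ⊢ p1
        [Ax] p0 ⊢ p0
        [Ax] p1 ⊢ p1
    [WR] p0, (p0 → p1) ⊢ p1, p1
      [→L] p0, (p0 → p1) ⊢ p1
        [Ax] p0 ⊢ p0
        [Ax] p1 ⊢ p1

Result: YES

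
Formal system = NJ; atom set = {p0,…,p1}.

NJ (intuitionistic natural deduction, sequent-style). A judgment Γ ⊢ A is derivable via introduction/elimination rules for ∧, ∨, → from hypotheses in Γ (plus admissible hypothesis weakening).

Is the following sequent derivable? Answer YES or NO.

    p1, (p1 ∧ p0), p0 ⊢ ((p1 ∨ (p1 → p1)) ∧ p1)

Derivation (root first):
[∧I] p1, (p1 ∧ p0), p0 ⊢ ((p1 ∨ (p1 → p1)) ∧ p1)
  [∨I₂] p0 ⊢ (p1 ∨ (p1 → p1))
    [→I] p0 ⊢ (p1 → p1)
      [Wk] p1, p0 ⊢ p1
        [Ax] p1 ⊢ p1
  [Wk] p1, (p1 ∧ p0) ⊢ p1
    [Ax] p1 ⊢ p1

Result: YES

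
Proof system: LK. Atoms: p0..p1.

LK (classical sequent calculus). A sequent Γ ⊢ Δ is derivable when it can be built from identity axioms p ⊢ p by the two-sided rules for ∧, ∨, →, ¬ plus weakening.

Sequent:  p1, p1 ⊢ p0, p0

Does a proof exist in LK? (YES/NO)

Search for a countermodel by truth-table:
  v=00: Γ:[p1=F, p1=F] Δ:[p0=F, p0=F] refutes=False
  v=01: Γ:[p1=T, p1=T] Δ:[p0=F, p0=F] refutes=True  ← countermodel

Result: NO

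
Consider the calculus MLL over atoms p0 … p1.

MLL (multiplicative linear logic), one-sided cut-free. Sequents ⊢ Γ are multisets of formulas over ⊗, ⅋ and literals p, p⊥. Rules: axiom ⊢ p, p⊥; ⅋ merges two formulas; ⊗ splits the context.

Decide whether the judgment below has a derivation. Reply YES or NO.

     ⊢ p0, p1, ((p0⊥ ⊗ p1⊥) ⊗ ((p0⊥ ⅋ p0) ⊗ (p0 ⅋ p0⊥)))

Derivation trace:
[⊗]  ⊢ p0, p1, ((p0⊥ ⊗ p1⊥) ⊗ ((p0⊥ ⅋ p0) ⊗ (p0 ⅋ p0⊥)))
  [⊗]  ⊢ p0, p1, (p0⊥ ⊗ p1⊥)
    [Ax]  ⊢ p0, p0⊥
    [Ax]  ⊢ p1, p1⊥
  [⊗]  ⊢ ((p0⊥ ⅋ p0) ⊗ (p0 ⅋ p0⊥))
    [⅋]  ⊢ (p0⊥ ⅋ p0)
      [Ax]  ⊢ p0, p0⊥
    [⅋]  ⊢ (p0 ⅋ p0⊥)
      [Ax]  ⊢ p0, p0⊥

Result: YES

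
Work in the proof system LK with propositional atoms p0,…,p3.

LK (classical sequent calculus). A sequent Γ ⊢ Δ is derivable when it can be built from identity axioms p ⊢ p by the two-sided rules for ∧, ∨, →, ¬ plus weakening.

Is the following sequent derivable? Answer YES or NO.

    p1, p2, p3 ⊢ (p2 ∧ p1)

Derivation trace:
[∧R] p1, p2, p3 ⊢ (p2 ∧ p1)
  [WL] p2, p3 ⊢ p2
    [Ax] p2 ⊢ p2
  [Ax] p1 ⊢ p1

Result: YES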